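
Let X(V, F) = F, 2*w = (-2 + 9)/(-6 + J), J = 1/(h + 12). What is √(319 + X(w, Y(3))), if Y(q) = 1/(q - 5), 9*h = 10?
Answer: 7*√26/2 ≈ 17.847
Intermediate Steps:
h = 10/9 (h = (⅑)*10 = 10/9 ≈ 1.1111)
J = 9/118 (J = 1/(10/9 + 12) = 1/(118/9) = 9/118 ≈ 0.076271)
w = -413/699 (w = ((-2 + 9)/(-6 + 9/118))/2 = (7/(-699/118))/2 = (7*(-118/699))/2 = (½)*(-826/699) = -413/699 ≈ -0.59084)
Y(q) = 1/(-5 + q)
√(319 + X(w, Y(3))) = √(319 + 1/(-5 + 3)) = √(319 + 1/(-2)) = √(319 - ½) = √(637/2) = 7*√26/2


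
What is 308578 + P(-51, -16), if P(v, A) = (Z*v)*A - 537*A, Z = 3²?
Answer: 324514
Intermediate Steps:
Z = 9
P(v, A) = -537*A + 9*A*v (P(v, A) = (9*v)*A - 537*A = 9*A*v - 537*A = -537*A + 9*A*v)
308578 + P(-51, -16) = 308578 + 3*(-16)*(-179 + 3*(-51)) = 308578 + 3*(-16)*(-179 - 153) = 308578 + 3*(-16)*(-332) = 308578 + 15936 = 324514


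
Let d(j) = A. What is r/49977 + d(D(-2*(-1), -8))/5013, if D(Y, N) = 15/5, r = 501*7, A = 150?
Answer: 928783/9279063 ≈ 0.10009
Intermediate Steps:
r = 3507
D(Y, N) = 3 (D(Y, N) = 15*(⅕) = 3)
d(j) = 150
r/49977 + d(D(-2*(-1), -8))/5013 = 3507/49977 + 150/5013 = 3507*(1/49977) + 150*(1/5013) = 1169/16659 + 50/1671 = 928783/9279063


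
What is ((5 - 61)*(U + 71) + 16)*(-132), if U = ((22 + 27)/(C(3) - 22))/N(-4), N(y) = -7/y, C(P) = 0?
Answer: 513312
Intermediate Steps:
U = -14/11 (U = ((22 + 27)/(0 - 22))/((-7/(-4))) = (49/(-22))/((-7*(-1/4))) = (49*(-1/22))/(7/4) = -49/22*4/7 = -14/11 ≈ -1.2727)
((5 - 61)*(U + 71) + 16)*(-132) = ((5 - 61)*(-14/11 + 71) + 16)*(-132) = (-56*767/11 + 16)*(-132) = (-42952/11 + 16)*(-132) = -42776/11*(-132) = 513312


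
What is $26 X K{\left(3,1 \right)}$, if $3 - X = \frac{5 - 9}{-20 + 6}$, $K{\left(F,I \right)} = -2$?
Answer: $- \frac{988}{7} \approx -141.14$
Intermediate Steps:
$X = \frac{19}{7}$ ($X = 3 - \frac{5 - 9}{-20 + 6} = 3 - - \frac{4}{-14} = 3 - \left(-4\right) \left(- \frac{1}{14}\right) = 3 - \frac{2}{7} = \frac{19}{7} \approx 2.7143$)
$26 X K{\left(3,1 \right)} = 26 \cdot \frac{19}{7} \left(-2\right) = \frac{494}{7} \left(-2\right) = - \frac{988}{7}$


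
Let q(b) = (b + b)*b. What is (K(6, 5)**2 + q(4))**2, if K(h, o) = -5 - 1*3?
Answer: 9216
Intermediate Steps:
K(h, o) = -8 (K(h, o) = -5 - 3 = -8)
q(b) = 2*b**2 (q(b) = (2*b)*b = 2*b**2)
(K(6, 5)**2 + q(4))**2 = ((-8)**2 + 2*4**2)**2 = (64 + 2*16)**2 = (64 + 32)**2 = 96**2 = 9216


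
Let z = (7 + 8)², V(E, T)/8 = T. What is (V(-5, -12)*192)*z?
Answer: -4147200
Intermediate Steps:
V(E, T) = 8*T
z = 225 (z = 15² = 225)
(V(-5, -12)*192)*z = ((8*(-12))*192)*225 = -96*192*225 = -18432*225 = -4147200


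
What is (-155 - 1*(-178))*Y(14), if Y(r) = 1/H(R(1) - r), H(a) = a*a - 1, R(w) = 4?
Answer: 23/99 ≈ 0.23232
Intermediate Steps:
H(a) = -1 + a² (H(a) = a² - 1 = -1 + a²)
Y(r) = 1/(-1 + (4 - r)²)
(-155 - 1*(-178))*Y(14) = (-155 - 1*(-178))/(-1 + (-4 + 14)²) = (-155 + 178)/(-1 + 10²) = 23/(-1 + 100) = 23/99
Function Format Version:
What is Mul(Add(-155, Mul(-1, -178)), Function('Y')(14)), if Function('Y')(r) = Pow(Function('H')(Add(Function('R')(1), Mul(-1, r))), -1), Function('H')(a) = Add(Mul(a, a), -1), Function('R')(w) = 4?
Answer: Rational(23, 99) ≈ 0.23232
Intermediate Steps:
Function('H')(a) = Add(-1, Pow(a, 2)) (Function('H')(a) = Add(Pow(a, 2), -1) = Add(-1, Pow(a, 2)))
Function('Y')(r) = Pow(Add(-1, Pow(Add(4, Mul(-1, r)), 2)), -1)
Mul(Add(-155, Mul(-1, -178)), Function('Y')(14)) = Mul(Add(-155, Mul(-1, -178)), Pow(Add(-1, Pow(Add(-4, 14), 2)), -1)) = Mul(Add(-155, 178), Pow(Add(-1, Pow(10, 2)), -1)) = Mul(23, Pow(Add(-1, 100), -1)) = Mul(23, Pow(99, -1)) = Mul(23, Rational(1, 99)) = Rational(23, 99)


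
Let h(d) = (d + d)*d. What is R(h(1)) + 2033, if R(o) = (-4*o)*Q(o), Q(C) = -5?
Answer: 2073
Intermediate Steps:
h(d) = 2*d**2 (h(d) = (2*d)*d = 2*d**2)
R(o) = 20*o (R(o) = -4*o*(-5) = 20*o)
R(h(1)) + 2033 = 20*(2*1**2) + 2033 = 20*(2*1) + 2033 = 20*2 + 2033 = 40 + 2033 = 2073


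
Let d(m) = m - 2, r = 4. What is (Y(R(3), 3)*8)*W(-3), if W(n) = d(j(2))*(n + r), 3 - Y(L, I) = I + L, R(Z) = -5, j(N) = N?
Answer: 0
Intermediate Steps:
Y(L, I) = 3 - I - L (Y(L, I) = 3 - (I + L) = 3 + (-I - L) = 3 - I - L)
d(m) = -2 + m
W(n) = 0 (W(n) = (-2 + 2)*(n + 4) = 0*(4 + n) = 0)
(Y(R(3), 3)*8)*W(-3) = ((3 - 1*3 - 1*(-5))*8)*0 = ((3 - 3 + 5)*8)*0 = (5*8)*0 = 40*0 = 0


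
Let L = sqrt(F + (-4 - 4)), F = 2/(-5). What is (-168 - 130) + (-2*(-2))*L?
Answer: -298 + 4*I*sqrt(210)/5 ≈ -298.0 + 11.593*I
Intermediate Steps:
F = -2/5 (F = 2*(-1/5) = -2/5 ≈ -0.40000)
L = I*sqrt(210)/5 (L = sqrt(-2/5 + (-4 - 4)) = sqrt(-2/5 - 8) = sqrt(-42/5) = I*sqrt(210)/5 ≈ 2.8983*I)
(-168 - 130) + (-2*(-2))*L = (-168 - 130) + (-2*(-2))*(I*sqrt(210)/5) = -298 + 4*(I*sqrt(210)/5) = -298 + 4*I*sqrt(210)/5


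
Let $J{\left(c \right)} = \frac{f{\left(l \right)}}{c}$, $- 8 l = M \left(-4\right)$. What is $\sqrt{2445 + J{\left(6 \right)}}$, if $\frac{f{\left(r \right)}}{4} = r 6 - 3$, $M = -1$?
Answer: $\sqrt{2441} \approx 49.406$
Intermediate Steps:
$l = - \frac{1}{2}$ ($l = - \frac{\left(-1\right) \left(-4\right)}{8} = \left(- \frac{1}{8}\right) 4 = - \frac{1}{2} \approx -0.5$)
$f{\left(r \right)} = -12 + 24 r$ ($f{\left(r \right)} = 4 \left(r 6 - 3\right) = 4 \left(6 r - 3\right) = 4 \left(-3 + 6 r\right) = -12 + 24 r$)
$J{\left(c \right)} = - \frac{24}{c}$ ($J{\left(c \right)} = \frac{-12 + 24 \left(- \frac{1}{2}\right)}{c} = \frac{-12 - 12}{c} = - \frac{24}{c}$)
$\sqrt{2445 + J{\left(6 \right)}} = \sqrt{2445 - \frac{24}{6}} = \sqrt{2445 - 4} = \sqrt{2441}$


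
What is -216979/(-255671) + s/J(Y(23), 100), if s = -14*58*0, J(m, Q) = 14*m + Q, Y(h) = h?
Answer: 216979/255671 ≈ 0.84867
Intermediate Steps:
J(m, Q) = Q + 14*m
s = 0 (s = -812*0 = 0)
-216979/(-255671) + s/J(Y(23), 100) = -216979/(-255671) + 0/(100 + 14*23) = -216979*(-1/255671) + 0/(100 + 322) = 216979/255671 + 0/422 = 216979/255671 + 0*(1/422) = 216979/255671 + 0 = 216979/255671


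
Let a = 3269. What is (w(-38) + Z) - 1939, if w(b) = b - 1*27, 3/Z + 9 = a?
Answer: -6533037/3260 ≈ -2004.0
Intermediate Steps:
Z = 3/3260 (Z = 3/(-9 + 3269) = 3/3260 ≈ 0.00092025)
w(b) = -27 + b (w(b) = b - 27 = -27 + b)
(w(-38) + Z) - 1939 = ((-27 - 38) + 3/3260) - 1939 = (-65 + 3/3260) - 1939 = -211897/3260 - 1939 = -6533037/3260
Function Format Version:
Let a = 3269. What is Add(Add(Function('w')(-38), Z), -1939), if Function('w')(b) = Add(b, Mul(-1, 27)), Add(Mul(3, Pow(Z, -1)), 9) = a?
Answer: Rational(-6533037, 3260) ≈ -2004.0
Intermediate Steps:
Z = Rational(3, 3260) (Z = Mul(3, Pow(Add(-9, 3269), -1)) = Mul(3, Pow(3260, -1)) = Mul(3, Rational(1, 3260)) = Rational(3, 3260) ≈ 0.00092025)
Function('w')(b) = Add(-27, b) (Function('w')(b) = Add(b, -27) = Add(-27, b))
Add(Add(Function('w')(-38), Z), -1939) = Add(Add(Add(-27, -38), Rational(3, 3260)), -1939) = Add(Add(-65, Rational(3, 3260)), -1939) = Add(Rational(-211897, 3260), -1939) = Rational(-6533037, 3260)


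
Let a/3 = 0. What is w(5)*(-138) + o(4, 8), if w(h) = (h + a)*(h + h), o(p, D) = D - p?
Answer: -6896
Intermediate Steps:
a = 0 (a = 3*0 = 0)
w(h) = 2*h² (w(h) = (h + 0)*(h + h) = h*(2*h) = 2*h²)
w(5)*(-138) + o(4, 8) = (2*5²)*(-138) + (8 - 1*4) = (2*25)*(-138) + (8 - 4) = 50*(-138) + 4 = -6900 + 4 = -6896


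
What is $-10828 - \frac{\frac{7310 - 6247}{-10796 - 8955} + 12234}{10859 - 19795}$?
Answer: $- \frac{1910845534337}{176494936} \approx -10827.0$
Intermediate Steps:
$-10828 - \frac{\frac{7310 - 6247}{-10796 - 8955} + 12234}{10859 - 19795} = -10828 - \frac{\frac{1063}{-19751} + 12234}{-8936} = -10828 - \left(1063 \left(- \frac{1}{19751}\right) + 12234\right) \left(- \frac{1}{8936}\right) = -10828 - \left(- \frac{1063}{19751} + 12234\right) \left(- \frac{1}{8936}\right) = -10828 - \frac{241632671}{19751} \left(- \frac{1}{8936}\right) = -10828 - - \frac{241632671}{176494936} = -10828 + \frac{241632671}{176494936} = - \frac{1910845534337}{176494936}$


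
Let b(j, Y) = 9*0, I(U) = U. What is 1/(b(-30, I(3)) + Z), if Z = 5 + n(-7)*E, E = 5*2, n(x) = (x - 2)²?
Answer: 1/815 ≈ 0.0012270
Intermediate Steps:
n(x) = (-2 + x)²
E = 10
b(j, Y) = 0
Z = 815 (Z = 5 + (-2 - 7)²*10 = 5 + (-9)²*10 = 5 + 81*10 = 5 + 810 = 815)
1/(b(-30, I(3)) + Z) = 1/(0 + 815) = 1/815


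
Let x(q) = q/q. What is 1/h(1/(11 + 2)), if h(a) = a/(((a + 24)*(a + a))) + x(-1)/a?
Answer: 626/8151 ≈ 0.076800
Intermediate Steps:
x(q) = 1
h(a) = 1/a + 1/(2*(24 + a)) (h(a) = a/(((a + 24)*(a + a))) + 1/a = a/(((24 + a)*(2*a))) + 1/a = a/((2*a*(24 + a))) + 1/a = a*(1/(2*a*(24 + a))) + 1/a = 1/(2*(24 + a)) + 1/a = 1/a + 1/(2*(24 + a)))
1/h(1/(11 + 2)) = 1/(3*(16 + 1/(11 + 2))/(2*(1/(11 + 2))*(24 + 1/(11 + 2)))) = 1/(3*(16 + 1/13)/(2*(1/13)*(24 + 1/13))) = 1/((3/2)*13*(209/13)/(313/13)) = 1/((3/2)*13*(13/313)*(209/13)) = 1/(8151/626) = 626/8151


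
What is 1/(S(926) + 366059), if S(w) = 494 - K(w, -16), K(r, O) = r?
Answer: 1/365627 ≈ 2.7350e-6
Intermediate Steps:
S(w) = 494 - w
1/(S(926) + 366059) = 1/((494 - 1*926) + 366059) = 1/((494 - 926) + 366059) = 1/(-432 + 366059) = 1/365627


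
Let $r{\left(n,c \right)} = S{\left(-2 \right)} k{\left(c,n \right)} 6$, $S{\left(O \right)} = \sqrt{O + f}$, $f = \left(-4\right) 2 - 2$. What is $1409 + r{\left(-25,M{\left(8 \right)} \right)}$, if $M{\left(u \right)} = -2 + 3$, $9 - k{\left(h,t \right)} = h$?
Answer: $1409 + 96 i \sqrt{3} \approx 1409.0 + 166.28 i$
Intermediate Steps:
$k{\left(h,t \right)} = 9 - h$
$f = -10$ ($f = -8 - 2 = -10$)
$M{\left(u \right)} = 1$
$S{\left(O \right)} = \sqrt{-10 + O}$ ($S{\left(O \right)} = \sqrt{O - 10} = \sqrt{-10 + O}$)
$r{\left(n,c \right)} = 12 i \sqrt{3} \left(9 - c\right)$ ($r{\left(n,c \right)} = \sqrt{-10 - 2} \left(9 - c\right) 6 = \sqrt{-12} \left(9 - c\right) 6 = 2 i \sqrt{3} \left(9 - c\right) 6 = 12 i \sqrt{3} \left(9 - c\right)$)
$1409 + r{\left(-25,M{\left(8 \right)} \right)} = 1409 + 12 i \sqrt{3} \left(9 - 1\right) = 1409 + 12 i \sqrt{3} \cdot 8 = 1409 + 96 i \sqrt{3}$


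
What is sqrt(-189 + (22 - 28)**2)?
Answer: 3*I*sqrt(17) ≈ 12.369*I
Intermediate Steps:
sqrt(-189 + (22 - 28)**2) = sqrt(-189 + (-6)**2) = sqrt(-189 + 36) = sqrt(-153) = 3*I*sqrt(17)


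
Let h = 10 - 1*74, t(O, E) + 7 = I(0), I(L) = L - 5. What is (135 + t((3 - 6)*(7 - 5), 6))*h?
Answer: -7872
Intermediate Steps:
I(L) = -5 + L
t(O, E) = -12 (t(O, E) = -7 + (-5 + 0) = -7 - 5 = -12)
h = -64 (h = 10 - 74 = -64)
(135 + t((3 - 6)*(7 - 5), 6))*h = (135 - 12)*(-64) = 123*(-64) = -7872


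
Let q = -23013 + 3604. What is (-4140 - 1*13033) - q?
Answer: 2236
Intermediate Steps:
q = -19409
(-4140 - 1*13033) - q = (-4140 - 1*13033) - 1*(-19409) = (-4140 - 13033) + 19409 = -17173 + 19409 = 2236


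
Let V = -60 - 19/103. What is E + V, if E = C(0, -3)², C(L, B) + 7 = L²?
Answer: -1152/103 ≈ -11.184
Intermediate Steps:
C(L, B) = -7 + L²
E = 49 (E = (-7 + 0²)² = (-7 + 0)² = (-7)² = 49)
V = -6199/103 (V = -60 - 19*1/103 = -60 - 19/103 = -6199/103 ≈ -60.184)
E + V = 49 - 6199/103 = -1152/103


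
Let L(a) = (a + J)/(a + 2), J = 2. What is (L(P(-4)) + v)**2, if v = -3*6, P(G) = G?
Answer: 289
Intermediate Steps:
v = -18
L(a) = 1 (L(a) = (a + 2)/(a + 2) = (2 + a)/(2 + a) = 1)
(L(P(-4)) + v)**2 = (1 - 18)**2 = (-17)**2 = 289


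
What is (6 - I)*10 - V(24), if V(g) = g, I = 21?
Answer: -174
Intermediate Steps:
(6 - I)*10 - V(24) = (6 - 1*21)*10 - 1*24 = (6 - 21)*10 - 24 = -15*10 - 24 = -150 - 24 = -174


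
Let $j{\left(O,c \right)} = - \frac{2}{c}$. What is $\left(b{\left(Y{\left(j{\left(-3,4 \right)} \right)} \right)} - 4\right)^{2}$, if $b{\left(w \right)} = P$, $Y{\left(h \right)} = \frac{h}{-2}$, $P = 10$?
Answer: $36$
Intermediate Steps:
$Y{\left(h \right)} = - \frac{h}{2}$ ($Y{\left(h \right)} = h \left(- \frac{1}{2}\right) = - \frac{h}{2}$)
$b{\left(w \right)} = 10$
$\left(b{\left(Y{\left(j{\left(-3,4 \right)} \right)} \right)} - 4\right)^{2} = \left(10 - 4\right)^{2} = 6^{2} = 36$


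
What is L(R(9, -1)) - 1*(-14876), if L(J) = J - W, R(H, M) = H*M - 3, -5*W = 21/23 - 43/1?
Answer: 1708392/115 ≈ 14856.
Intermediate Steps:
W = 968/115 (W = -(21/23 - 43/1)/5 = -(21*(1/23) - 43*1)/5 = -(21/23 - 43)/5 = -⅕*(-968/23) = 968/115 ≈ 8.4174)
R(H, M) = -3 + H*M
L(J) = -968/115 + J (L(J) = J - 1*968/115 = J - 968/115 = -968/115 + J)
L(R(9, -1)) - 1*(-14876) = (-968/115 + (-3 + 9*(-1))) - 1*(-14876) = (-968/115 + (-3 - 9)) + 14876 = (-968/115 - 12) + 14876 = -2348/115 + 14876 = 1708392/115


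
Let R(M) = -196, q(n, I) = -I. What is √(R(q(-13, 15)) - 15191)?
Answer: I*√15387 ≈ 124.04*I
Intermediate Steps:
√(R(q(-13, 15)) - 15191) = √(-196 - 15191) = √(-15387) = I*√15387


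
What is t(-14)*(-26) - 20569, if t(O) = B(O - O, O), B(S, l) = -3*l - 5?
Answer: -21531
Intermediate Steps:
B(S, l) = -5 - 3*l
t(O) = -5 - 3*O
t(-14)*(-26) - 20569 = (-5 - 3*(-14))*(-26) - 20569 = (-5 + 42)*(-26) - 20569 = 37*(-26) - 20569 = -962 - 20569 = -21531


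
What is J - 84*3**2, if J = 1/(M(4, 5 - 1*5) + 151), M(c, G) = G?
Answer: -114155/151 ≈ -755.99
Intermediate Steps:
J = 1/151 (J = 1/((5 - 1*5) + 151) = 1/((5 - 5) + 151) = 1/(0 + 151) = 1/151 ≈ 0.0066225)
J - 84*3**2 = 1/151 - 84*3**2 = 1/151 - 84*9 = 1/151 - 756 = -114155/151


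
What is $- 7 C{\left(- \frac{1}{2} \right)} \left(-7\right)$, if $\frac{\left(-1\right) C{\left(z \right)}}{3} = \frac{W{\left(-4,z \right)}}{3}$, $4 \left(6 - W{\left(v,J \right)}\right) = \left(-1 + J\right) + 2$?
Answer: $- \frac{2303}{8} \approx -287.88$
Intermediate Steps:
$W{\left(v,J \right)} = \frac{23}{4} - \frac{J}{4}$ ($W{\left(v,J \right)} = 6 - \frac{\left(-1 + J\right) + 2}{4} = 6 - \frac{1 + J}{4} = 6 - \left(\frac{1}{4} + \frac{J}{4}\right) = \frac{23}{4} - \frac{J}{4}$)
$C{\left(z \right)} = - \frac{23}{4} + \frac{z}{4}$ ($C{\left(z \right)} = - 3 \frac{\frac{23}{4} - \frac{z}{4}}{3} = - 3 \left(\frac{23}{4} - \frac{z}{4}\right) \frac{1}{3} = - 3 \left(\frac{23}{12} - \frac{z}{12}\right) = - \frac{23}{4} + \frac{z}{4}$)
$- 7 C{\left(- \frac{1}{2} \right)} \left(-7\right) = - 7 \left(- \frac{23}{4} + \frac{\left(-1\right) \frac{1}{2}}{4}\right) \left(-7\right) = - 7 \left(- \frac{23}{4} + \frac{1}{4} \left(- \frac{1}{2}\right)\right) \left(-7\right) = - 7 \left(- \frac{23}{4} - \frac{1}{8}\right) \left(-7\right) = \left(-7\right) \left(- \frac{47}{8}\right) \left(-7\right) = \frac{329}{8} \left(-7\right) = - \frac{2303}{8}$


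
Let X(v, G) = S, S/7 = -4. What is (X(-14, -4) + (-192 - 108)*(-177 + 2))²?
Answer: 2753310784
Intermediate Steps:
S = -28 (S = 7*(-4) = -28)
X(v, G) = -28
(X(-14, -4) + (-192 - 108)*(-177 + 2))² = (-28 + (-192 - 108)*(-177 + 2))² = (-28 - 300*(-175))² = (-28 + 52500)² = 52472² = 2753310784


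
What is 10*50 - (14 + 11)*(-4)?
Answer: 600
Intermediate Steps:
10*50 - (14 + 11)*(-4) = 500 - 25*(-4) = 500 - 1*(-100) = 500 + 100 = 600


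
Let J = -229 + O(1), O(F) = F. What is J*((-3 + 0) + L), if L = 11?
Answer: -1824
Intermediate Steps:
J = -228 (J = -229 + 1 = -228)
J*((-3 + 0) + L) = -228*((-3 + 0) + 11) = -228*(-3 + 11) = -228*8 = -1824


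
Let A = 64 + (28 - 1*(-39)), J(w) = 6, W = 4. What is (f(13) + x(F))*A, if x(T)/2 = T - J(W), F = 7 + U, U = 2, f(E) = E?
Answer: 2489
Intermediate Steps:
F = 9 (F = 7 + 2 = 9)
x(T) = -12 + 2*T (x(T) = 2*(T - 1*6) = 2*(T - 6) = 2*(-6 + T) = -12 + 2*T)
A = 131 (A = 64 + (28 + 39) = 64 + 67 = 131)
(f(13) + x(F))*A = (13 + (-12 + 2*9))*131 = (13 + (-12 + 18))*131 = (13 + 6)*131 = 19*131 = 2489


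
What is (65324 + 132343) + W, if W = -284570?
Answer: -86903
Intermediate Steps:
(65324 + 132343) + W = (65324 + 132343) - 284570 = 197667 - 284570 = -86903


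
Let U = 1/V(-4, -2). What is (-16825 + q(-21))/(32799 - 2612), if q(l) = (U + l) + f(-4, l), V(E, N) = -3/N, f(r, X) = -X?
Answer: -50473/90561 ≈ -0.55734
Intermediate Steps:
U = ⅔ (U = 1/(-3/(-2)) = 1/(-3*(-½)) = 1/(3/2) = ⅔ ≈ 0.66667)
q(l) = ⅔ (q(l) = (⅔ + l) - l = ⅔)
(-16825 + q(-21))/(32799 - 2612) = (-16825 + ⅔)/(32799 - 2612) = -50473/3/30187 = -50473/3*1/30187 = -50473/90561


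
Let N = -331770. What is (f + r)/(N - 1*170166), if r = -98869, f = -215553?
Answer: 157211/250968 ≈ 0.62642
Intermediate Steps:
(f + r)/(N - 1*170166) = (-215553 - 98869)/(-331770 - 1*170166) = -314422/(-331770 - 170166) = -314422/(-501936) = -314422*(-1/501936) = 157211/250968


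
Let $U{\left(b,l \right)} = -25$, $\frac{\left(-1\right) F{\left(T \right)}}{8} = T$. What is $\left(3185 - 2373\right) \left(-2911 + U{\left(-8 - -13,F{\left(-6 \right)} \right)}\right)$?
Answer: $-2384032$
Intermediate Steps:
$F{\left(T \right)} = - 8 T$
$\left(3185 - 2373\right) \left(-2911 + U{\left(-8 - -13,F{\left(-6 \right)} \right)}\right) = \left(3185 - 2373\right) \left(-2911 - 25\right) = 812 \left(-2936\right) = -2384032$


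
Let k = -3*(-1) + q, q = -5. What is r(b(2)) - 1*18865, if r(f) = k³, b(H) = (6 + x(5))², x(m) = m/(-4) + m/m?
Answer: -18873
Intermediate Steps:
x(m) = 1 - m/4 (x(m) = m*(-¼) + 1 = -m/4 + 1 = 1 - m/4)
b(H) = 529/16 (b(H) = (6 + (1 - ¼*5))² = (6 + (1 - 5/4))² = (6 - ¼)² = (23/4)² = 529/16)
k = -2 (k = -3*(-1) - 5 = 3 - 5 = -2)
r(f) = -8 (r(f) = (-2)³ = -8)
r(b(2)) - 1*18865 = -8 - 1*18865 = -8 - 18865 = -18873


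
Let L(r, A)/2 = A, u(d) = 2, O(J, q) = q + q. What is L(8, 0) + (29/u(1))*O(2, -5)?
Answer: -145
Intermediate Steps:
O(J, q) = 2*q
L(r, A) = 2*A
L(8, 0) + (29/u(1))*O(2, -5) = 2*0 + (29/2)*(2*(-5)) = 0 + (29*(1/2))*(-10) = 0 + (29/2)*(-10) = 0 - 145 = -145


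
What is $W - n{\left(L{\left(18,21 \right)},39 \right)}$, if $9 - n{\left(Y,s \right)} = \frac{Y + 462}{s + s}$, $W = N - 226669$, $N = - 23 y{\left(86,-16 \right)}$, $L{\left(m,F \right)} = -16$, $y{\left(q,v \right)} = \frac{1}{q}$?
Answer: $- \frac{760259731}{3354} \approx -2.2667 \cdot 10^{5}$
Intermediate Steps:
$N = - \frac{23}{86} \approx -0.26744$
$W = - \frac{19493557}{86}$ ($W = - \frac{23}{86} - 226669 = - \frac{19493557}{86} \approx -2.2667 \cdot 10^{5}$)
$n{\left(Y,s \right)} = 9 - \frac{462 + Y}{2 s}$ ($n{\left(Y,s \right)} = 9 - \frac{Y + 462}{s + s} = 9 - \frac{462 + Y}{2 s}$)
$W - n{\left(L{\left(18,21 \right)},39 \right)} = - \frac{19493557}{86} - \frac{-462 - -16 + 18 \cdot 39}{2 \cdot 39} = - \frac{19493557}{86} - \frac{1}{2} \cdot \frac{1}{39} \left(-462 + 16 + 702\right) = - \frac{19493557}{86} - \frac{1}{2} \cdot \frac{1}{39} \cdot 256 = - \frac{19493557}{86} - \frac{128}{39} = - \frac{760259731}{3354}$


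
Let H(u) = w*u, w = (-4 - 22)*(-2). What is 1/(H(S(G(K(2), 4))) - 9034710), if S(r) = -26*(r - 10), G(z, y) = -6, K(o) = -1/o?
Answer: -1/9013078 ≈ -1.1095e-7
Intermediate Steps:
S(r) = 260 - 26*r (S(r) = -26*(-10 + r) = 260 - 26*r)
w = 52 (w = -26*(-2) = 52)
H(u) = 52*u
1/(H(S(G(K(2), 4))) - 9034710) = 1/(52*(260 - 26*(-6)) - 9034710) = 1/(52*(260 + 156) - 9034710) = 1/(52*416 - 9034710) = 1/(21632 - 9034710) = 1/(-9013078) = -1/9013078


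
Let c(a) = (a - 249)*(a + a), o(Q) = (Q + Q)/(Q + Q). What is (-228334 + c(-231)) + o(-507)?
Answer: -6573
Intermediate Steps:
o(Q) = 1 (o(Q) = (2*Q)/((2*Q)) = (2*Q)*(1/(2*Q)) = 1)
c(a) = 2*a*(-249 + a) (c(a) = (-249 + a)*(2*a) = 2*a*(-249 + a))
(-228334 + c(-231)) + o(-507) = (-228334 + 2*(-231)*(-249 - 231)) + 1 = (-228334 + 2*(-231)*(-480)) + 1 = (-228334 + 221760) + 1 = -6574 + 1 = -6573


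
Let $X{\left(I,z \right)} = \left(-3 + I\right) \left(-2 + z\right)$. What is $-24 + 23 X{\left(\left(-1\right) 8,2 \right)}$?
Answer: $-24$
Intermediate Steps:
$-24 + 23 X{\left(\left(-1\right) 8,2 \right)} = -24 + 23 \left(6 - 6 - 2 \left(\left(-1\right) 8\right) + \left(-1\right) 8 \cdot 2\right) = -24 + 23 \left(6 - 6 - -16 - 16\right) = -24 + 23 \left(6 - 6 + 16 - 16\right) = -24 + 23 \cdot 0 = -24 + 0 = -24$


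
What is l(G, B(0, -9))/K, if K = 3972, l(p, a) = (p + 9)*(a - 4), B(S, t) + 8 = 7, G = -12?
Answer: 5/1324 ≈ 0.0037764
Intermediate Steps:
B(S, t) = -1 (B(S, t) = -8 + 7 = -1)
l(p, a) = (-4 + a)*(9 + p) (l(p, a) = (9 + p)*(-4 + a) = (-4 + a)*(9 + p))
l(G, B(0, -9))/K = (-36 - 4*(-12) + 9*(-1) - 1*(-12))/3972 = (-36 + 48 - 9 + 12)*(1/3972) = 15*(1/3972) = 5/1324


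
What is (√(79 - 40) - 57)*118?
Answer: -6726 + 118*√39 ≈ -5989.1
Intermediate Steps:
(√(79 - 40) - 57)*118 = (√39 - 57)*118 = (-57 + √39)*118 = -6726 + 118*√39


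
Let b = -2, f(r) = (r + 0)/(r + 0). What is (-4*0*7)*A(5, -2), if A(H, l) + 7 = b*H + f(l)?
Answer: 0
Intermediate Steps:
f(r) = 1 (f(r) = r/r = 1)
A(H, l) = -6 - 2*H (A(H, l) = -7 + (-2*H + 1) = -7 + (1 - 2*H) = -6 - 2*H)
(-4*0*7)*A(5, -2) = (-4*0*7)*(-6 - 2*5) = (0*7)*(-6 - 10) = 0*(-16) = 0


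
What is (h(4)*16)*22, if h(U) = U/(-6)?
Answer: -704/3 ≈ -234.67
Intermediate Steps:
h(U) = -U/6 (h(U) = U*(-⅙) = -U/6)
(h(4)*16)*22 = (-⅙*4*16)*22 = -⅔*16*22 = -32/3*22 = -704/3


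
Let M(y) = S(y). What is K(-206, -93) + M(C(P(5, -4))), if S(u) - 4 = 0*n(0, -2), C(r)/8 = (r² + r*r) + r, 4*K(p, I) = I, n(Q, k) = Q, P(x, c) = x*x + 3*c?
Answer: -77/4 ≈ -19.250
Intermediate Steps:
P(x, c) = x² + 3*c
K(p, I) = I/4
C(r) = 8*r + 16*r² (C(r) = 8*((r² + r*r) + r) = 8*((r² + r²) + r) = 8*(2*r² + r) = 8*(r + 2*r²) = 8*r + 16*r²)
S(u) = 4 (S(u) = 4 + 0*0 = 4 + 0 = 4)
M(y) = 4
K(-206, -93) + M(C(P(5, -4))) = (¼)*(-93) + 4 = -93/4 + 4 = -77/4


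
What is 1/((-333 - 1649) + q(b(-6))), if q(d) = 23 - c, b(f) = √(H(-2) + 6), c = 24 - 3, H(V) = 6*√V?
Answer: -1/1980 ≈ -0.00050505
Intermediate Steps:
c = 21
b(f) = √(6 + 6*I*√2) (b(f) = √(6*√(-2) + 6) = √(6*(I*√2) + 6) = √(6*I*√2 + 6) = √(6 + 6*I*√2))
q(d) = 2 (q(d) = 23 - 1*21 = 23 - 21 = 2)
1/((-333 - 1649) + q(b(-6))) = 1/((-333 - 1649) + 2) = 1/(-1982 + 2) = 1/(-1980) = -1/1980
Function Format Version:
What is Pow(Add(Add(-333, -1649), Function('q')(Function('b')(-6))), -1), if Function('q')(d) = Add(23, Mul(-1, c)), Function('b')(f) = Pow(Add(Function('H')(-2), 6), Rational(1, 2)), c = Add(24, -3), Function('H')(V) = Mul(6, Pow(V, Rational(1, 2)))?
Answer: Rational(-1, 1980) ≈ -0.00050505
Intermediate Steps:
c = 21
Function('b')(f) = Pow(Add(6, Mul(6, I, Pow(2, Rational(1, 2)))), Rational(1, 2)) (Function('b')(f) = Pow(Add(Mul(6, Pow(-2, Rational(1, 2))), 6), Rational(1, 2)) = Pow(Add(Mul(6, Mul(I, Pow(2, Rational(1, 2)))), 6), Rational(1, 2)) = Pow(Add(Mul(6, I, Pow(2, Rational(1, 2))), 6), Rational(1, 2)) = Pow(Add(6, Mul(6, I, Pow(2, Rational(1, 2)))), Rational(1, 2)))
Function('q')(d) = 2 (Function('q')(d) = Add(23, Mul(-1, 21)) = Add(23, -21) = 2)
Pow(Add(Add(-333, -1649), Function('q')(Function('b')(-6))), -1) = Pow(Add(Add(-333, -1649), 2), -1) = Pow(Add(-1982, 2), -1) = Pow(-1980, -1) = Rational(-1, 1980)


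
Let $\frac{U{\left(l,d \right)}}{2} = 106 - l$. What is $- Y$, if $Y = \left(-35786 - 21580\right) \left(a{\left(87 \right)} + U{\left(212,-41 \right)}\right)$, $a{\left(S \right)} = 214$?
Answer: $114732$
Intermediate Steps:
$U{\left(l,d \right)} = 212 - 2 l$ ($U{\left(l,d \right)} = 2 \left(106 - l\right) = 212 - 2 l$)
$Y = -114732$ ($Y = \left(-35786 - 21580\right) \left(214 + \left(212 - 424\right)\right) = - 57366 \left(214 + \left(212 - 424\right)\right) = - 57366 \left(214 - 212\right) = \left(-57366\right) 2 = -114732$)
$- Y = \left(-1\right) \left(-114732\right) = 114732$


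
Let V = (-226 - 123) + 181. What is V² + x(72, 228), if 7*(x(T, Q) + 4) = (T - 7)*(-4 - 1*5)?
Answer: 196955/7 ≈ 28136.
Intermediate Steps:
x(T, Q) = 5 - 9*T/7 (x(T, Q) = -4 + ((T - 7)*(-4 - 1*5))/7 = -4 + ((-7 + T)*(-4 - 5))/7 = -4 + ((-7 + T)*(-9))/7 = -4 + (63 - 9*T)/7 = -4 + (9 - 9*T/7) = 5 - 9*T/7)
V = -168 (V = -349 + 181 = -168)
V² + x(72, 228) = (-168)² + (5 - 9/7*72) = 28224 + (5 - 648/7) = 28224 - 613/7 = 196955/7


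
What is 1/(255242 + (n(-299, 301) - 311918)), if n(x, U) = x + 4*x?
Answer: -1/58171 ≈ -1.7191e-5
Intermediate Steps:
n(x, U) = 5*x
1/(255242 + (n(-299, 301) - 311918)) = 1/(255242 + (5*(-299) - 311918)) = 1/(255242 + (-1495 - 311918)) = 1/(255242 - 313413) = 1/(-58171) = -1/58171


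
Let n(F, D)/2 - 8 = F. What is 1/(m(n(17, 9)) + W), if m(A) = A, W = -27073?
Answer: -1/27023 ≈ -3.7006e-5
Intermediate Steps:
n(F, D) = 16 + 2*F
1/(m(n(17, 9)) + W) = 1/((16 + 2*17) - 27073) = 1/((16 + 34) - 27073) = 1/(50 - 27073) = 1/(-27023) = -1/27023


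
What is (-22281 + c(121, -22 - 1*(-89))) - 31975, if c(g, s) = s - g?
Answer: -54310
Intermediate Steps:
(-22281 + c(121, -22 - 1*(-89))) - 31975 = (-22281 + ((-22 - 1*(-89)) - 1*121)) - 31975 = (-22281 + ((-22 + 89) - 121)) - 31975 = (-22281 + (67 - 121)) - 31975 = (-22281 - 54) - 31975 = -22335 - 31975 = -54310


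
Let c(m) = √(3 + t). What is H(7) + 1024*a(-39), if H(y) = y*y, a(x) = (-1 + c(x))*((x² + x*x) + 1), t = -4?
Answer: -3115983 + 3116032*I ≈ -3.116e+6 + 3.116e+6*I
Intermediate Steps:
c(m) = I (c(m) = √(3 - 4) = √(-1) = I)
a(x) = (1 + 2*x²)*(-1 + I) (a(x) = (-1 + I)*((x² + x*x) + 1) = (-1 + I)*((x² + x²) + 1) = (-1 + I)*(2*x² + 1) = (-1 + I)*(1 + 2*x²) = (1 + 2*x²)*(-1 + I))
H(y) = y²
H(7) + 1024*a(-39) = 7² + 1024*(-1 + I + 2*(-39)²*(-1 + I)) = 49 + 1024*(-1 + I + 2*1521*(-1 + I)) = 49 + 1024*(-1 + I + (-3042 + 3042*I)) = 49 + 1024*(-3043 + 3043*I) = 49 + (-3116032 + 3116032*I) = -3115983 + 3116032*I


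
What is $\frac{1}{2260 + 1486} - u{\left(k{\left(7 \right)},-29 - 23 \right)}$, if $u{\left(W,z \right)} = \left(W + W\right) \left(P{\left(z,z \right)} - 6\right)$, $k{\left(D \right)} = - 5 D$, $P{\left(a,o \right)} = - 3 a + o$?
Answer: $\frac{25697561}{3746} \approx 6860.0$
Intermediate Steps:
$P{\left(a,o \right)} = o - 3 a$
$u{\left(W,z \right)} = 2 W \left(-6 - 2 z\right)$ ($u{\left(W,z \right)} = \left(W + W\right) \left(\left(z - 3 z\right) - 6\right) = 2 W \left(- 2 z - 6\right) = 2 W \left(-6 - 2 z\right)$)
$\frac{1}{2260 + 1486} - u{\left(k{\left(7 \right)},-29 - 23 \right)} = \frac{1}{2260 + 1486} - 4 \left(\left(-5\right) 7\right) \left(-3 - \left(-29 - 23\right)\right) = \frac{1}{3746} - 4 \left(-35\right) \left(-3 - -52\right) = \frac{1}{3746} - 4 \left(-35\right) \left(-3 + 52\right) = \frac{1}{3746} - 4 \left(-35\right) 49 = \frac{1}{3746} - -6860 = \frac{1}{3746} + 6860 = \frac{25697561}{3746}$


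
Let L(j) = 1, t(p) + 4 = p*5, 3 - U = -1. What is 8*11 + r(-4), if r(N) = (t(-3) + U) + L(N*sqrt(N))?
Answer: 74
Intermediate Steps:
U = 4 (U = 3 - 1*(-1) = 3 + 1 = 4)
t(p) = -4 + 5*p (t(p) = -4 + p*5 = -4 + 5*p)
r(N) = -14 (r(N) = ((-4 + 5*(-3)) + 4) + 1 = ((-4 - 15) + 4) + 1 = (-19 + 4) + 1 = -15 + 1 = -14)
8*11 + r(-4) = 8*11 - 14 = 88 - 14 = 74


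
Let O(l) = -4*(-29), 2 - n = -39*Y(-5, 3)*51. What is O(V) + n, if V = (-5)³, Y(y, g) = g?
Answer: 6085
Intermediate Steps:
V = -125
n = 5969 (n = 2 - (-39*3)*51 = 2 - (-117)*51 = 2 - 1*(-5967) = 2 + 5967 = 5969)
O(l) = 116
O(V) + n = 116 + 5969 = 6085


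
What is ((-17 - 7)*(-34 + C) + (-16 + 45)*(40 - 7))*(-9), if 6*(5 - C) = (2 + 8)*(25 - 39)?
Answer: -9837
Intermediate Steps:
C = 85/3 (C = 5 - (2 + 8)*(25 - 39)/6 = 5 - 5*(-14)/3 = 5 - ⅙*(-140) = 5 + 70/3 = 85/3 ≈ 28.333)
((-17 - 7)*(-34 + C) + (-16 + 45)*(40 - 7))*(-9) = ((-17 - 7)*(-34 + 85/3) + (-16 + 45)*(40 - 7))*(-9) = (-24*(-17/3) + 29*33)*(-9) = (136 + 957)*(-9) = 1093*(-9) = -9837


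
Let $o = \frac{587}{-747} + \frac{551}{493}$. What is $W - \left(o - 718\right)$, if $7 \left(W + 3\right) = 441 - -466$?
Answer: $\frac{75046990}{88893} \approx 844.24$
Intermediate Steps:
$o = \frac{4214}{12699}$ ($o = 587 \left(- \frac{1}{747}\right) + 551 \cdot \frac{1}{493} = - \frac{587}{747} + \frac{19}{17} = \frac{4214}{12699} \approx 0.33184$)
$W = \frac{886}{7}$ ($W = -3 + \frac{441 - -466}{7} = -3 + \frac{441 + 466}{7} = -3 + \frac{1}{7} \cdot 907 = -3 + \frac{907}{7} = \frac{886}{7} \approx 126.57$)
$W - \left(o - 718\right) = \frac{886}{7} - \left(\frac{4214}{12699} - 718\right) = \frac{886}{7} - - \frac{9113668}{12699} = \frac{886}{7} + \frac{9113668}{12699} = \frac{75046990}{88893}$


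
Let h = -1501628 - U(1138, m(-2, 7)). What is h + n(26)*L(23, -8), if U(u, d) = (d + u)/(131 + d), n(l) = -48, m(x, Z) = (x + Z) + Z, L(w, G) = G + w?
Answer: -214836914/143 ≈ -1.5024e+6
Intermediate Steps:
m(x, Z) = x + 2*Z (m(x, Z) = (Z + x) + Z = x + 2*Z)
U(u, d) = (d + u)/(131 + d)
h = -214733954/143 (h = -1501628 - ((-2 + 2*7) + 1138)/(131 + (-2 + 2*7)) = -1501628 - ((-2 + 14) + 1138)/(131 + (-2 + 14)) = -1501628 - (12 + 1138)/(131 + 12) = -1501628 - 1150/143 = -214733954/143 ≈ -1.5016e+6)
h + n(26)*L(23, -8) = -214733954/143 - 48*(-8 + 23) = -214733954/143 - 48*15 = -214733954/143 - 720 = -214836914/143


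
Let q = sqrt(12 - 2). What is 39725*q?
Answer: 39725*sqrt(10) ≈ 1.2562e+5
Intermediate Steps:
q = sqrt(10) ≈ 3.1623
39725*q = 39725*sqrt(10)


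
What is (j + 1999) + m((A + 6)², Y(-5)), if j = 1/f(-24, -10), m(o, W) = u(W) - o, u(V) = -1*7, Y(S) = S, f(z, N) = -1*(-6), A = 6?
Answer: 11089/6 ≈ 1848.2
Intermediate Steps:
f(z, N) = 6
u(V) = -7
m(o, W) = -7 - o
j = ⅙ (j = 1/6 = ⅙ ≈ 0.16667)
(j + 1999) + m((A + 6)², Y(-5)) = (⅙ + 1999) + (-7 - (6 + 6)²) = 11995/6 + (-7 - 1*12²) = 11995/6 + (-7 - 1*144) = 11995/6 + (-7 - 144) = 11995/6 - 151 = 11089/6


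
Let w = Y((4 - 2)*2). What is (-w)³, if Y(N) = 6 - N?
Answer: -8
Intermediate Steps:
w = 2 (w = 6 - (4 - 2)*2 = 6 - 2*2 = 6 - 1*4 = 6 - 4 = 2)
(-w)³ = (-1*2)³ = (-2)³ = -8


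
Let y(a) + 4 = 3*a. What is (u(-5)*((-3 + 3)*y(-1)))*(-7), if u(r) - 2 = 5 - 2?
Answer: 0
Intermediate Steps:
y(a) = -4 + 3*a
u(r) = 5 (u(r) = 2 + (5 - 2) = 2 + 3 = 5)
(u(-5)*((-3 + 3)*y(-1)))*(-7) = (5*((-3 + 3)*(-4 + 3*(-1))))*(-7) = (5*(0*(-4 - 3)))*(-7) = (5*(0*(-7)))*(-7) = (5*0)*(-7) = 0*(-7) = 0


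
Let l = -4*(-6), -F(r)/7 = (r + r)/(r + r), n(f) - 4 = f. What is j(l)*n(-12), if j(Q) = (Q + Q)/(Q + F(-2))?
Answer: -384/17 ≈ -22.588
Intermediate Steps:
n(f) = 4 + f
F(r) = -7 (F(r) = -7*(r + r)/(r + r) = -7*2*r/(2*r) = -7*2*r*1/(2*r) = -7*1 = -7)
l = 24
j(Q) = 2*Q/(-7 + Q) (j(Q) = (Q + Q)/(Q - 7) = (2*Q)/(-7 + Q) = 2*Q/(-7 + Q))
j(l)*n(-12) = (2*24/(-7 + 24))*(4 - 12) = (2*24/17)*(-8) = (2*24*(1/17))*(-8) = (48/17)*(-8) = -384/17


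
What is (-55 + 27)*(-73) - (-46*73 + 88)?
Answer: 5314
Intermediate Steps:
(-55 + 27)*(-73) - (-46*73 + 88) = -28*(-73) - (-3358 + 88) = 2044 - 1*(-3270) = 2044 + 3270 = 5314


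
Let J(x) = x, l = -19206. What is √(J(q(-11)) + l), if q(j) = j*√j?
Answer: √(-19206 - 11*I*√11) ≈ 0.132 - 138.59*I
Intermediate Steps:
q(j) = j^(3/2)
√(J(q(-11)) + l) = √((-11)^(3/2) - 19206) = √(-11*I*√11 - 19206) = √(-19206 - 11*I*√11)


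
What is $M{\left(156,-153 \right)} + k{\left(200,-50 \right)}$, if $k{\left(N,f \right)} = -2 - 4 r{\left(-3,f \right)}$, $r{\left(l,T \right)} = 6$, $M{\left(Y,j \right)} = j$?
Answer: $-179$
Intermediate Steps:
$k{\left(N,f \right)} = -26$ ($k{\left(N,f \right)} = -2 - 24 = -26$)
$M{\left(156,-153 \right)} + k{\left(200,-50 \right)} = -153 - 26 = -179$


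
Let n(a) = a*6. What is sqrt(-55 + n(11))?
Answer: sqrt(11) ≈ 3.3166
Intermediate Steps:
n(a) = 6*a
sqrt(-55 + n(11)) = sqrt(-55 + 6*11) = sqrt(-55 + 66) = sqrt(11)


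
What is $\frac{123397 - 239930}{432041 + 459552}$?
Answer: $- \frac{116533}{891593} \approx -0.1307$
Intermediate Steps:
$\frac{123397 - 239930}{432041 + 459552} = - \frac{116533}{891593}$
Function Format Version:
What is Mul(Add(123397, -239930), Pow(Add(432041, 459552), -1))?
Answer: Rational(-116533, 891593) ≈ -0.13070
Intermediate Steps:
Mul(Add(123397, -239930), Pow(Add(432041, 459552), -1)) = Mul(-116533, Pow(891593, -1)) = Mul(-116533, Rational(1, 891593)) = Rational(-116533, 891593)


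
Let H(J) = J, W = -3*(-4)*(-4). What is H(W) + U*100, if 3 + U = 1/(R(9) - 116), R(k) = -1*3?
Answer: -41512/119 ≈ -348.84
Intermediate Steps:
R(k) = -3
U = -358/119 (U = -3 + 1/(-3 - 116) = -3 + 1/(-119) = -3 - 1/119 = -358/119 ≈ -3.0084)
W = -48 (W = 12*(-4) = -48)
H(W) + U*100 = -48 - 358/119*100 = -48 - 35800/119 = -41512/119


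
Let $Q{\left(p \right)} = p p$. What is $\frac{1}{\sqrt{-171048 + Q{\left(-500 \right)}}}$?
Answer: $\frac{\sqrt{19738}}{39476} \approx 0.0035589$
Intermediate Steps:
$Q{\left(p \right)} = p^{2}$
$\frac{1}{\sqrt{-171048 + Q{\left(-500 \right)}}} = \frac{1}{\sqrt{-171048 + \left(-500\right)^{2}}} = \frac{1}{\sqrt{-171048 + 250000}} = \frac{1}{\sqrt{78952}} = \frac{1}{2 \sqrt{19738}} = \frac{\sqrt{19738}}{39476}$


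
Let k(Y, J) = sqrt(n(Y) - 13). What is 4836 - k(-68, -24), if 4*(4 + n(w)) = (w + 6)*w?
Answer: 4836 - sqrt(1037) ≈ 4803.8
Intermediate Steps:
n(w) = -4 + w*(6 + w)/4 (n(w) = -4 + ((w + 6)*w)/4 = -4 + ((6 + w)*w)/4 = -4 + (w*(6 + w))/4 = -4 + w*(6 + w)/4)
k(Y, J) = sqrt(-17 + Y**2/4 + 3*Y/2) (k(Y, J) = sqrt((-4 + Y**2/4 + 3*Y/2) - 13) = sqrt(-17 + Y**2/4 + 3*Y/2))
4836 - k(-68, -24) = 4836 - sqrt(-68 + (-68)**2 + 6*(-68))/2 = 4836 - sqrt(-68 + 4624 - 408)/2 = 4836 - sqrt(4148)/2 = 4836 - 2*sqrt(1037)/2 = 4836 - sqrt(1037)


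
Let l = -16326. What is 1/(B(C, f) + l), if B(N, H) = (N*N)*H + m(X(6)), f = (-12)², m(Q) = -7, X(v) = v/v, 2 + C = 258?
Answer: 1/9420851 ≈ 1.0615e-7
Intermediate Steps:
C = 256 (C = -2 + 258 = 256)
X(v) = 1
f = 144
B(N, H) = -7 + H*N² (B(N, H) = (N*N)*H - 7 = N²*H - 7 = H*N² - 7 = -7 + H*N²)
1/(B(C, f) + l) = 1/((-7 + 144*256²) - 16326) = 1/((-7 + 144*65536) - 16326) = 1/((-7 + 9437184) - 16326) = 1/(9437177 - 16326) = 1/9420851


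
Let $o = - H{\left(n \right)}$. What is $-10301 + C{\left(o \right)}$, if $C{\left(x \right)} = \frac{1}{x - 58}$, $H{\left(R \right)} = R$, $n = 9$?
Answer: $- \frac{690168}{67} \approx -10301.0$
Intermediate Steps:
$o = -9$ ($o = \left(-1\right) 9 = -9$)
$C{\left(x \right)} = \frac{1}{-58 + x}$
$-10301 + C{\left(o \right)} = -10301 + \frac{1}{-58 - 9} = -10301 + \frac{1}{-67} = -10301 - \frac{1}{67} = - \frac{690168}{67}$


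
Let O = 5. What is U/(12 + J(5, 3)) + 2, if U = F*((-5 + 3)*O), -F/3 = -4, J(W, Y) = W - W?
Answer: -8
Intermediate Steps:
J(W, Y) = 0
F = 12 (F = -3*(-4) = 12)
U = -120 (U = 12*((-5 + 3)*5) = 12*(-2*5) = 12*(-10) = -120)
U/(12 + J(5, 3)) + 2 = -120/(12 + 0) + 2 = -120/12 + 2 = -120*1/12 + 2 = -10 + 2 = -8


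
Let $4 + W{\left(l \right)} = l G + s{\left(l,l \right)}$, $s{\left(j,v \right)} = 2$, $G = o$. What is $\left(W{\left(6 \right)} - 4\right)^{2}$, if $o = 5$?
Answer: $576$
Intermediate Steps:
$G = 5$
$W{\left(l \right)} = -2 + 5 l$ ($W{\left(l \right)} = -4 + \left(l 5 + 2\right) = -4 + \left(5 l + 2\right) = -4 + \left(2 + 5 l\right) = -2 + 5 l$)
$\left(W{\left(6 \right)} - 4\right)^{2} = \left(\left(-2 + 5 \cdot 6\right) - 4\right)^{2} = \left(\left(-2 + 30\right) - 4\right)^{2} = \left(28 - 4\right)^{2} = 24^{2} = 576$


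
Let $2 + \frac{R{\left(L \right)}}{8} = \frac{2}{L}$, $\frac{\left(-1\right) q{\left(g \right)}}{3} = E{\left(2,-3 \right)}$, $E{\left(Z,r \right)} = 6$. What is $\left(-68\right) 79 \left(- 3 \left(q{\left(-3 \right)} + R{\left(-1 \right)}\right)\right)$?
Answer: $-805800$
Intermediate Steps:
$q{\left(g \right)} = -18$ ($q{\left(g \right)} = \left(-3\right) 6 = -18$)
$R{\left(L \right)} = -16 + \frac{16}{L}$ ($R{\left(L \right)} = -16 + 8 \frac{2}{L} = -16 + \frac{16}{L}$)
$\left(-68\right) 79 \left(- 3 \left(q{\left(-3 \right)} + R{\left(-1 \right)}\right)\right) = \left(-68\right) 79 \left(- 3 \left(-18 - \left(16 - \frac{16}{-1}\right)\right)\right) = - 5372 \left(- 3 \left(-18 + \left(-16 + 16 \left(-1\right)\right)\right)\right) = - 5372 \left(- 3 \left(-18 - 32\right)\right) = - 5372 \left(\left(-3\right) \left(-50\right)\right) = \left(-5372\right) 150 = -805800$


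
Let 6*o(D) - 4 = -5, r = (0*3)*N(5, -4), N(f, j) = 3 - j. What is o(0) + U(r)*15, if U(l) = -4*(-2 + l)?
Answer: 719/6 ≈ 119.83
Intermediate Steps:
r = 0 (r = (0*3)*(3 - 1*(-4)) = 0*(3 + 4) = 0*7 = 0)
o(D) = -1/6 (o(D) = 2/3 + (1/6)*(-5) = 2/3 - 5/6 = -1/6)
U(l) = 8 - 4*l
o(0) + U(r)*15 = -1/6 + (8 - 4*0)*15 = -1/6 + (8 + 0)*15 = -1/6 + 8*15 = -1/6 + 120 = 719/6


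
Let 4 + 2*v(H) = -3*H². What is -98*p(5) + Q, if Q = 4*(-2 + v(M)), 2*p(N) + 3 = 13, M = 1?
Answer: -512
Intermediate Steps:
v(H) = -2 - 3*H²/2 (v(H) = -2 + (-3*H²)/2 = -2 - 3*H²/2)
p(N) = 5 (p(N) = -3/2 + (½)*13 = -3/2 + 13/2 = 5)
Q = -22 (Q = 4*(-2 + (-2 - 3/2*1²)) = 4*(-2 + (-2 - 3/2*1)) = 4*(-2 + (-2 - 3/2)) = 4*(-2 - 7/2) = 4*(-11/2) = -22)
-98*p(5) + Q = -98*5 - 22 = -490 - 22 = -512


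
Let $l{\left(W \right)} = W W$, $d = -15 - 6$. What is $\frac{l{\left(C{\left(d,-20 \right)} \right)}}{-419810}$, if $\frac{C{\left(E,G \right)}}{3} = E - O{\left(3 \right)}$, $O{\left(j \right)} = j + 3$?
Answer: $- \frac{6561}{419810} \approx -0.015628$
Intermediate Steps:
$O{\left(j \right)} = 3 + j$
$d = -21$ ($d = -15 - 6 = -21$)
$C{\left(E,G \right)} = -18 + 3 E$ ($C{\left(E,G \right)} = 3 \left(E - \left(3 + 3\right)\right) = 3 \left(E - 6\right) = 3 \left(-6 + E\right) = -18 + 3 E$)
$l{\left(W \right)} = W^{2}$
$\frac{l{\left(C{\left(d,-20 \right)} \right)}}{-419810} = \frac{\left(-18 + 3 \left(-21\right)\right)^{2}}{-419810} = \left(-18 - 63\right)^{2} \left(- \frac{1}{419810}\right) = \left(-81\right)^{2} \left(- \frac{1}{419810}\right) = 6561 \left(- \frac{1}{419810}\right) = - \frac{6561}{419810}$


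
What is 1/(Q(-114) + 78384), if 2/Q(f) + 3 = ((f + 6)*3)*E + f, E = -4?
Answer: 1179/92414738 ≈ 1.2758e-5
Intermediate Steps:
Q(f) = 2/(-75 - 11*f) (Q(f) = 2/(-3 + (((f + 6)*3)*(-4) + f)) = 2/(-3 + (((6 + f)*3)*(-4) + f)) = 2/(-3 + ((18 + 3*f)*(-4) + f)) = 2/(-3 + ((-72 - 12*f) + f)) = 2/(-3 + (-72 - 11*f)) = 2/(-75 - 11*f))
1/(Q(-114) + 78384) = 1/(-2/(75 + 11*(-114)) + 78384) = 1/(-2/(75 - 1254) + 78384) = 1/(-2/(-1179) + 78384) = 1/(-2*(-1/1179) + 78384) = 1/(2/1179 + 78384) = 1/(92414738/1179) = 1179/92414738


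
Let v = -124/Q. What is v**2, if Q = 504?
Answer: 961/15876 ≈ 0.060532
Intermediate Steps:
v = -31/126 (v = -124/504 = -124*1/504 = -31/126 ≈ -0.24603)
v**2 = (-31/126)**2 = 961/15876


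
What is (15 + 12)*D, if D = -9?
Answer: -243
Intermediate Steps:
(15 + 12)*D = (15 + 12)*(-9) = 27*(-9) = -243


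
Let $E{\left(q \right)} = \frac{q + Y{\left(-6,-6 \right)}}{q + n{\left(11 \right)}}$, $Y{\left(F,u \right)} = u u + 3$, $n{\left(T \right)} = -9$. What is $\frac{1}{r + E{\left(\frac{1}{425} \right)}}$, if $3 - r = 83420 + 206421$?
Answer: $- \frac{239}{69272318} \approx -3.4501 \cdot 10^{-6}$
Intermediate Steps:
$r = -289838$ ($r = 3 - \left(83420 + 206421\right) = 3 - 289841 = -289838$)
$Y{\left(F,u \right)} = 3 + u^{2}$ ($Y{\left(F,u \right)} = u^{2} + 3 = 3 + u^{2}$)
$E{\left(q \right)} = \frac{39 + q}{-9 + q}$ ($E{\left(q \right)} = \frac{q + \left(3 + \left(-6\right)^{2}\right)}{q - 9} = \frac{q + \left(3 + 36\right)}{-9 + q} = \frac{q + 39}{-9 + q} = \frac{39 + q}{-9 + q}$)
$\frac{1}{r + E{\left(\frac{1}{425} \right)}} = \frac{1}{-289838 + \frac{39 + \frac{1}{425}}{-9 + \frac{1}{425}}} = \frac{1}{-289838 + \frac{1}{- \frac{3824}{425}} \cdot \frac{16576}{425}} = \frac{1}{-289838 - \frac{1036}{239}} = \frac{1}{- \frac{69272318}{239}} = - \frac{239}{69272318}$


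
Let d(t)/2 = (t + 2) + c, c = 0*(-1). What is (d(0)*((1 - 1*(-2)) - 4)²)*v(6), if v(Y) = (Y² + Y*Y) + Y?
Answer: 312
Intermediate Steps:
v(Y) = Y + 2*Y² (v(Y) = (Y² + Y²) + Y = 2*Y² + Y = Y + 2*Y²)
c = 0
d(t) = 4 + 2*t (d(t) = 2*((t + 2) + 0) = 2*((2 + t) + 0) = 2*(2 + t) = 4 + 2*t)
(d(0)*((1 - 1*(-2)) - 4)²)*v(6) = ((4 + 2*0)*((1 - 1*(-2)) - 4)²)*(6*(1 + 2*6)) = ((4 + 0)*((1 + 2) - 4)²)*(6*(1 + 12)) = (4*(3 - 4)²)*(6*13) = (4*(-1)²)*78 = (4*1)*78 = 4*78 = 312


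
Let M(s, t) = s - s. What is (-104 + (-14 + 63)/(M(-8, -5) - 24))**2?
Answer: 6477025/576 ≈ 11245.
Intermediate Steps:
M(s, t) = 0
(-104 + (-14 + 63)/(M(-8, -5) - 24))**2 = (-104 + (-14 + 63)/(0 - 24))**2 = (-104 + 49/(-24))**2 = (-104 + 49*(-1/24))**2 = (-104 - 49/24)**2 = (-2545/24)**2 = 6477025/576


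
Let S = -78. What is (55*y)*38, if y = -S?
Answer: 163020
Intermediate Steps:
y = 78 (y = -1*(-78) = 78)
(55*y)*38 = (55*78)*38 = 4290*38 = 163020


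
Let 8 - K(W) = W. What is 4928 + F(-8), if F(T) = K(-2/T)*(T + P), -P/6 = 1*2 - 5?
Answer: 10011/2 ≈ 5005.5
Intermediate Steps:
K(W) = 8 - W
P = 18 (P = -6*(1*2 - 5) = -6*(2 - 5) = -6*(-3) = 18)
F(T) = (8 + 2/T)*(18 + T) (F(T) = (8 - (-2)/T)*(T + 18) = (8 + 2/T)*(18 + T))
4928 + F(-8) = 4928 + (146 + 8*(-8) + 36/(-8)) = 4928 + (146 - 64 + 36*(-⅛)) = 4928 + (146 - 64 - 9/2) = 4928 + 155/2 = 10011/2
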